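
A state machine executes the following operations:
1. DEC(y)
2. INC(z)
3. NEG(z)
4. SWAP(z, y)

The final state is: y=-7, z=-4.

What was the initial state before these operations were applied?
y=-3, z=6

Working backwards:
Final state: y=-7, z=-4
Before step 4 (SWAP(z, y)): y=-4, z=-7
Before step 3 (NEG(z)): y=-4, z=7
Before step 2 (INC(z)): y=-4, z=6
Before step 1 (DEC(y)): y=-3, z=6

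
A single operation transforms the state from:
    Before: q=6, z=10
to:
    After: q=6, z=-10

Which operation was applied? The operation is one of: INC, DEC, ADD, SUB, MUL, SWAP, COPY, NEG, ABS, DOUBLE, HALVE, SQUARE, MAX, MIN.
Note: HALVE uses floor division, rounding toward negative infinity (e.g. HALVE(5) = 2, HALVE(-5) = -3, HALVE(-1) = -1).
NEG(z)

Analyzing the change:
Before: q=6, z=10
After: q=6, z=-10
Variable z changed from 10 to -10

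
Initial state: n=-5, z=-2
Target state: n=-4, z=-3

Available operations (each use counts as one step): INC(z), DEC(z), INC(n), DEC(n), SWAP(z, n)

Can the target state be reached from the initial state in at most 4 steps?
Yes

Path (2 steps): DEC(z) → INC(n)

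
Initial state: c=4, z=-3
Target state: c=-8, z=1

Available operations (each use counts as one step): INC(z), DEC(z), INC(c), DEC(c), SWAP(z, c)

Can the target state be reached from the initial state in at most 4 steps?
No

The target state cannot be reached within 4 steps.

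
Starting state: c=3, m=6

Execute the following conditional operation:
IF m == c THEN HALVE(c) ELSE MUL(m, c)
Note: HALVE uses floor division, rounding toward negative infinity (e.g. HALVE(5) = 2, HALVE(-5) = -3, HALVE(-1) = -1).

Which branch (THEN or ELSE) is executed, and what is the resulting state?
Branch: ELSE, Final state: c=3, m=18

Evaluating condition: m == c
m = 6, c = 3
Condition is False, so ELSE branch executes
After MUL(m, c): c=3, m=18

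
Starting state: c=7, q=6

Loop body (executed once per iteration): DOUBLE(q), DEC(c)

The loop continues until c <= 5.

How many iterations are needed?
2

Tracing iterations:
Initial: c=7, q=6
After iteration 1: c=6, q=12
After iteration 2: c=5, q=24
c <= 5 now holds, so the loop exits after 2 iterations.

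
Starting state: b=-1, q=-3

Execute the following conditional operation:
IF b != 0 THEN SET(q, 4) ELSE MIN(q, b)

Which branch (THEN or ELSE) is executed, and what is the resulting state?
Branch: THEN, Final state: b=-1, q=4

Evaluating condition: b != 0
b = -1
Condition is True, so THEN branch executes
After SET(q, 4): b=-1, q=4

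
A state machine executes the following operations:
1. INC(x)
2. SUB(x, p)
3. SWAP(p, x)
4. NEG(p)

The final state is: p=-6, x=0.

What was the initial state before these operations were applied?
p=0, x=5

Working backwards:
Final state: p=-6, x=0
Before step 4 (NEG(p)): p=6, x=0
Before step 3 (SWAP(p, x)): p=0, x=6
Before step 2 (SUB(x, p)): p=0, x=6
Before step 1 (INC(x)): p=0, x=5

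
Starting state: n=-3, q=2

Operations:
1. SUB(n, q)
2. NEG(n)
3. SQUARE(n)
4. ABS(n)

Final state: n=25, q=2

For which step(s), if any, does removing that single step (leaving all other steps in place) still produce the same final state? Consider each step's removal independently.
Step(s) 2, 4

Testing removal of each single step:
Without step 1: final = n=9, q=2 (different)
Without step 2: final = n=25, q=2 (same)
Without step 3: final = n=5, q=2 (different)
Without step 4: final = n=25, q=2 (same)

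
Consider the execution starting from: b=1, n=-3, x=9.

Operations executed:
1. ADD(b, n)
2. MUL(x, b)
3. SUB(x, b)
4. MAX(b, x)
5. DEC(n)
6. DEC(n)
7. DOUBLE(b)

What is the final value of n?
n = -5

Tracing execution:
Step 1: ADD(b, n) → n = -3
Step 2: MUL(x, b) → n = -3
Step 3: SUB(x, b) → n = -3
Step 4: MAX(b, x) → n = -3
Step 5: DEC(n) → n = -4
Step 6: DEC(n) → n = -5
Step 7: DOUBLE(b) → n = -5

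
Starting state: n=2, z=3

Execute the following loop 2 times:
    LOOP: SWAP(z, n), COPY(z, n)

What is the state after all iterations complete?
n=3, z=3

Iteration trace:
Start: n=2, z=3
After iteration 1: n=3, z=3
After iteration 2: n=3, z=3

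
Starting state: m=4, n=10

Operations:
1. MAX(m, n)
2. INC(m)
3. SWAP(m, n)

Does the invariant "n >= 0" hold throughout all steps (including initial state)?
Yes

The invariant holds at every step.

State at each step:
Initial: m=4, n=10
After step 1: m=10, n=10
After step 2: m=11, n=10
After step 3: m=10, n=11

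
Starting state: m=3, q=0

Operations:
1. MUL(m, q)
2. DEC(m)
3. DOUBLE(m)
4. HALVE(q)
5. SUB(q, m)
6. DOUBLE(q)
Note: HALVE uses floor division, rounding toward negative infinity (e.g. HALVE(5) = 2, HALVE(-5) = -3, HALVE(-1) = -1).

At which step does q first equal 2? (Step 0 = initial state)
Step 5

Tracing q:
Initial: q = 0
After step 1: q = 0
After step 2: q = 0
After step 3: q = 0
After step 4: q = 0
After step 5: q = 2 ← first occurrence
After step 6: q = 4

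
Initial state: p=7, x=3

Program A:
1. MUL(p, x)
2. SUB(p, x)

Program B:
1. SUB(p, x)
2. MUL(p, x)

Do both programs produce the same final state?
No

Program A final state: p=18, x=3
Program B final state: p=12, x=3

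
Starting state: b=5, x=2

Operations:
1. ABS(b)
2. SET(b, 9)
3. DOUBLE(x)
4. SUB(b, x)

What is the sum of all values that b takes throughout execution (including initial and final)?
33

Values of b at each step:
Initial: b = 5
After step 1: b = 5
After step 2: b = 9
After step 3: b = 9
After step 4: b = 5
Sum = 5 + 5 + 9 + 9 + 5 = 33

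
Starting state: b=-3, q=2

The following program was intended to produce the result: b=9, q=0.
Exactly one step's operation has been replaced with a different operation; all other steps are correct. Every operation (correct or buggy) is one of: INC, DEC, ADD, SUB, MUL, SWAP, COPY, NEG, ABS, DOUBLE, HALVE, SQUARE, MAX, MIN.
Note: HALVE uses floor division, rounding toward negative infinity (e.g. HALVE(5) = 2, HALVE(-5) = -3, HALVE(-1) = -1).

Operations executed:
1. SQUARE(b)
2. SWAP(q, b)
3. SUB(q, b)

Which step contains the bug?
Step 2

Trace with buggy code:
Initial: b=-3, q=2
After step 1: b=9, q=2
After step 2: b=2, q=9
After step 3: b=2, q=7
Actual final b=2, q=7 ≠ expected b=9, q=0.
Step 2 is the only position where a single-operation replacement can produce the expected result.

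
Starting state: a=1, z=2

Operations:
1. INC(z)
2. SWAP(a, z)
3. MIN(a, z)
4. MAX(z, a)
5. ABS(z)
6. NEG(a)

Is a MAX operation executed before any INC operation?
No

First MAX: step 4
First INC: step 1
Since 4 > 1, INC comes first.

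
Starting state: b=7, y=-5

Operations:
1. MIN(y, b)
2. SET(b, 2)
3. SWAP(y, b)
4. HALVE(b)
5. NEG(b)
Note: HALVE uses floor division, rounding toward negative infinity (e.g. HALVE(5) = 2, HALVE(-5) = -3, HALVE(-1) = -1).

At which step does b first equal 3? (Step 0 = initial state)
Step 5

Tracing b:
Initial: b = 7
After step 1: b = 7
After step 2: b = 2
After step 3: b = -5
After step 4: b = -3
After step 5: b = 3 ← first occurrence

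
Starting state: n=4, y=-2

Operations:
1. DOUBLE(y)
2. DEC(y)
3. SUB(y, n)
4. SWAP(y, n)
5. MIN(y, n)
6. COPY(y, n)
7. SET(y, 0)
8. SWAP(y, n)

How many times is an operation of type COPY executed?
1

Counting COPY operations:
Step 6: COPY(y, n) ← COPY
Total: 1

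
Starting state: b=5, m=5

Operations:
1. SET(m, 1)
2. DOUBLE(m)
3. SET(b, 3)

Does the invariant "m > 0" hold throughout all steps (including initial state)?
Yes

The invariant holds at every step.

State at each step:
Initial: b=5, m=5
After step 1: b=5, m=1
After step 2: b=5, m=2
After step 3: b=3, m=2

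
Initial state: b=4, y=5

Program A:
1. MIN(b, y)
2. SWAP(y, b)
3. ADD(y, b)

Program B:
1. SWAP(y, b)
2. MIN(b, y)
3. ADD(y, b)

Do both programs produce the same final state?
No

Program A final state: b=5, y=9
Program B final state: b=4, y=8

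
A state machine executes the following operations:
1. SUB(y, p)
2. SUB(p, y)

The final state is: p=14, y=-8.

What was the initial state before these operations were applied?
p=6, y=-2

Working backwards:
Final state: p=14, y=-8
Before step 2 (SUB(p, y)): p=6, y=-8
Before step 1 (SUB(y, p)): p=6, y=-2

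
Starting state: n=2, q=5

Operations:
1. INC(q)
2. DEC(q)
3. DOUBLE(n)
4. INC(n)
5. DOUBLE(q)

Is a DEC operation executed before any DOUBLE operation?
Yes

First DEC: step 2
First DOUBLE: step 3
Since 2 < 3, DEC comes first.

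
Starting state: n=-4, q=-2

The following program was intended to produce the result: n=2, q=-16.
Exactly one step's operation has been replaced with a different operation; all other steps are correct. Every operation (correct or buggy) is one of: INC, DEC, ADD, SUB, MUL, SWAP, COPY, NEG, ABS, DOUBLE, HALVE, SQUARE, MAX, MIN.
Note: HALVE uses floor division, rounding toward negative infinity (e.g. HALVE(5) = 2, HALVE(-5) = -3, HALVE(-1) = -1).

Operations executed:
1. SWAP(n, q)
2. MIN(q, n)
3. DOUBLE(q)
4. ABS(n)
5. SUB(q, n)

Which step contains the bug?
Step 5

Trace with buggy code:
Initial: n=-4, q=-2
After step 1: n=-2, q=-4
After step 2: n=-2, q=-4
After step 3: n=-2, q=-8
After step 4: n=2, q=-8
After step 5: n=2, q=-10
Actual final n=2, q=-10 ≠ expected n=2, q=-16.
Step 5 is the only position where a single-operation replacement can produce the expected result.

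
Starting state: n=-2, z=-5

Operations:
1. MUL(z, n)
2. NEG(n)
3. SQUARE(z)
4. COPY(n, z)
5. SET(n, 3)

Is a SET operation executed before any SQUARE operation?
No

First SET: step 5
First SQUARE: step 3
Since 5 > 3, SQUARE comes first.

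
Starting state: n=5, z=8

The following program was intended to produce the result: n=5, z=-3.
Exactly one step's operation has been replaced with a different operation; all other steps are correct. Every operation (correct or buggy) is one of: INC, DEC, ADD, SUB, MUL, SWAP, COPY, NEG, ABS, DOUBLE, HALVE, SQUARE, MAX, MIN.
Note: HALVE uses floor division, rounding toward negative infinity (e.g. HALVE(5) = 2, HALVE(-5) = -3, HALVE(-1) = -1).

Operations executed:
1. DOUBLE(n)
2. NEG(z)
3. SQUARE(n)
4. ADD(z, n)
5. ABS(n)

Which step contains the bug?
Step 3

Trace with buggy code:
Initial: n=5, z=8
After step 1: n=10, z=8
After step 2: n=10, z=-8
After step 3: n=100, z=-8
After step 4: n=100, z=92
After step 5: n=100, z=92
Actual final n=100, z=92 ≠ expected n=5, z=-3.
Step 3 is the only position where a single-operation replacement can produce the expected result.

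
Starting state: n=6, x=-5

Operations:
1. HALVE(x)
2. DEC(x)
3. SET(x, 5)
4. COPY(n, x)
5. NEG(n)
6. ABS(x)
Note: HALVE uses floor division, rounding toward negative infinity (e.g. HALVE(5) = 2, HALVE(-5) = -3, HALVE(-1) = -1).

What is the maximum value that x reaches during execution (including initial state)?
5

Values of x at each step:
Initial: x = -5
After step 1: x = -3
After step 2: x = -4
After step 3: x = 5 ← maximum
After step 4: x = 5
After step 5: x = 5
After step 6: x = 5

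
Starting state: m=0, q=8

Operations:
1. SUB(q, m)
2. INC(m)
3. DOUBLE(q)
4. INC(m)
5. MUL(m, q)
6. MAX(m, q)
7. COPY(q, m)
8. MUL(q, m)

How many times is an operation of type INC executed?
2

Counting INC operations:
Step 2: INC(m) ← INC
Step 4: INC(m) ← INC
Total: 2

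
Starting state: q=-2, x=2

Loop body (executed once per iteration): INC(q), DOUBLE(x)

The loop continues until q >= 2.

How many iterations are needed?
4

Tracing iterations:
Initial: q=-2, x=2
After iteration 1: q=-1, x=4
After iteration 2: q=0, x=8
After iteration 3: q=1, x=16
After iteration 4: q=2, x=32
q >= 2 now holds, so the loop exits after 4 iterations.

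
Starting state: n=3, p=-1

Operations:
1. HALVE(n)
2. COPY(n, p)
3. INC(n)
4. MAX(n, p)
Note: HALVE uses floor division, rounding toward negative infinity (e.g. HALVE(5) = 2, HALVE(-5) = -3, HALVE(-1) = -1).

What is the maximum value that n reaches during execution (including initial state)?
3

Values of n at each step:
Initial: n = 3 ← maximum
After step 1: n = 1
After step 2: n = -1
After step 3: n = 0
After step 4: n = 0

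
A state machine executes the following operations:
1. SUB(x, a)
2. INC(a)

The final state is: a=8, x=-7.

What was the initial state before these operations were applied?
a=7, x=0

Working backwards:
Final state: a=8, x=-7
Before step 2 (INC(a)): a=7, x=-7
Before step 1 (SUB(x, a)): a=7, x=0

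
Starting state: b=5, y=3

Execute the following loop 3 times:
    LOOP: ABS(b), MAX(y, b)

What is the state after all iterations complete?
b=5, y=5

Iteration trace:
Start: b=5, y=3
After iteration 1: b=5, y=5
After iteration 2: b=5, y=5
After iteration 3: b=5, y=5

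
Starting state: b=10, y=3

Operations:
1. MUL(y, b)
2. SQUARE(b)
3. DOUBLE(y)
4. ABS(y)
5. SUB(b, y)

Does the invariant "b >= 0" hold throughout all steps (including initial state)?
Yes

The invariant holds at every step.

State at each step:
Initial: b=10, y=3
After step 1: b=10, y=30
After step 2: b=100, y=30
After step 3: b=100, y=60
After step 4: b=100, y=60
After step 5: b=40, y=60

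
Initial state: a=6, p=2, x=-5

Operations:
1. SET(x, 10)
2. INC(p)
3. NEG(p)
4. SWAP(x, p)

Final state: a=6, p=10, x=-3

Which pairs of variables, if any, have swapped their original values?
None

Comparing initial and final values:
p: 2 → 10
x: -5 → -3
a: 6 → 6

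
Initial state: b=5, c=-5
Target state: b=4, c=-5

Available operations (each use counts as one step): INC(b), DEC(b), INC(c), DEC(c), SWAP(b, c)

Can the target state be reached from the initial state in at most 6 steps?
Yes

Path (1 step): DEC(b)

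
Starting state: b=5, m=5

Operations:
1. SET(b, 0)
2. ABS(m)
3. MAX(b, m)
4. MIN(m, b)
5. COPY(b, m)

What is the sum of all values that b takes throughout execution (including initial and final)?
20

Values of b at each step:
Initial: b = 5
After step 1: b = 0
After step 2: b = 0
After step 3: b = 5
After step 4: b = 5
After step 5: b = 5
Sum = 5 + 0 + 0 + 5 + 5 + 5 = 20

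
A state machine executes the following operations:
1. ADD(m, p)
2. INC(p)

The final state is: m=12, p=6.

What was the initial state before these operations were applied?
m=7, p=5

Working backwards:
Final state: m=12, p=6
Before step 2 (INC(p)): m=12, p=5
Before step 1 (ADD(m, p)): m=7, p=5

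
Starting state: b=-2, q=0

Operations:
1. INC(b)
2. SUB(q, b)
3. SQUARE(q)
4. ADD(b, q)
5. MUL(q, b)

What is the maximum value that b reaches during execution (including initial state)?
0

Values of b at each step:
Initial: b = -2
After step 1: b = -1
After step 2: b = -1
After step 3: b = -1
After step 4: b = 0 ← maximum
After step 5: b = 0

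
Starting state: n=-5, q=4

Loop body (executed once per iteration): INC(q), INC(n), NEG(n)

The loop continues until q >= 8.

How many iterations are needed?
4

Tracing iterations:
Initial: n=-5, q=4
After iteration 1: n=4, q=5
After iteration 2: n=-5, q=6
After iteration 3: n=4, q=7
After iteration 4: n=-5, q=8
q >= 8 now holds, so the loop exits after 4 iterations.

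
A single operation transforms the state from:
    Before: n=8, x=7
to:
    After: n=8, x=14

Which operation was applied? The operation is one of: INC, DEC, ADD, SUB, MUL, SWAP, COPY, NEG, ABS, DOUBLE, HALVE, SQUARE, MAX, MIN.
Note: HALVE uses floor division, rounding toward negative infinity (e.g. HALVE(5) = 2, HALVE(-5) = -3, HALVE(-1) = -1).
DOUBLE(x)

Analyzing the change:
Before: n=8, x=7
After: n=8, x=14
Variable x changed from 7 to 14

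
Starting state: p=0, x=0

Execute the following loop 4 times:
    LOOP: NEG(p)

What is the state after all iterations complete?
p=0, x=0

Iteration trace:
Start: p=0, x=0
After iteration 1: p=0, x=0
After iteration 2: p=0, x=0
After iteration 3: p=0, x=0
After iteration 4: p=0, x=0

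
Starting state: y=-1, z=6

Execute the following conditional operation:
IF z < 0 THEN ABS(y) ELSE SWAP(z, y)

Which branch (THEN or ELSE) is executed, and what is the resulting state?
Branch: ELSE, Final state: y=6, z=-1

Evaluating condition: z < 0
z = 6
Condition is False, so ELSE branch executes
After SWAP(z, y): y=6, z=-1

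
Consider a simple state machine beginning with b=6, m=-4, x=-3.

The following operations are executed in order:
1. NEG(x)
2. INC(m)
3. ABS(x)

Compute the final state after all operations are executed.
{b: 6, m: -3, x: 3}

Step-by-step execution:
Initial: b=6, m=-4, x=-3
After step 1 (NEG(x)): b=6, m=-4, x=3
After step 2 (INC(m)): b=6, m=-3, x=3
After step 3 (ABS(x)): b=6, m=-3, x=3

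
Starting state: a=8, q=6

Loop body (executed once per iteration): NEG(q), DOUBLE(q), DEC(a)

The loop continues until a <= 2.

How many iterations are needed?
6

Tracing iterations:
Initial: a=8, q=6
After iteration 1: a=7, q=-12
After iteration 2: a=6, q=24
After iteration 3: a=5, q=-48
After iteration 4: a=4, q=96
After iteration 5: a=3, q=-192
After iteration 6: a=2, q=384
a <= 2 now holds, so the loop exits after 6 iterations.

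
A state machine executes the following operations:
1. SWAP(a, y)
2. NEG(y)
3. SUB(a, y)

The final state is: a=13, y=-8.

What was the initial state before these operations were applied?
a=8, y=5

Working backwards:
Final state: a=13, y=-8
Before step 3 (SUB(a, y)): a=5, y=-8
Before step 2 (NEG(y)): a=5, y=8
Before step 1 (SWAP(a, y)): a=8, y=5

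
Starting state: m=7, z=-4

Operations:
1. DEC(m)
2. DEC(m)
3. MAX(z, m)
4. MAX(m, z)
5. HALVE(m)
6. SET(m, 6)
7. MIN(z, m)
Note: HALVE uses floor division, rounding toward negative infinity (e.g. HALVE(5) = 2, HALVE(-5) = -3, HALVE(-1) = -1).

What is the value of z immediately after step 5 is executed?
z = 5

Tracing z through execution:
Initial: z = -4
After step 1 (DEC(m)): z = -4
After step 2 (DEC(m)): z = -4
After step 3 (MAX(z, m)): z = 5
After step 4 (MAX(m, z)): z = 5
After step 5 (HALVE(m)): z = 5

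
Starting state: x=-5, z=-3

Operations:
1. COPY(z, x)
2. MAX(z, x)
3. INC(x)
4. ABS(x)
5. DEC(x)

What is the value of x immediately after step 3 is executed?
x = -4

Tracing x through execution:
Initial: x = -5
After step 1 (COPY(z, x)): x = -5
After step 2 (MAX(z, x)): x = -5
After step 3 (INC(x)): x = -4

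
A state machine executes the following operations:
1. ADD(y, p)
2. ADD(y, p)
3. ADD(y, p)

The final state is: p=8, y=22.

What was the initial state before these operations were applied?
p=8, y=-2

Working backwards:
Final state: p=8, y=22
Before step 3 (ADD(y, p)): p=8, y=14
Before step 2 (ADD(y, p)): p=8, y=6
Before step 1 (ADD(y, p)): p=8, y=-2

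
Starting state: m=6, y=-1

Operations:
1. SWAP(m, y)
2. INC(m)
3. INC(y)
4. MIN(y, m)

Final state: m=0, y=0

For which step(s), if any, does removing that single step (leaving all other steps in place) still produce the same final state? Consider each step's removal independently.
Step(s) 3

Testing removal of each single step:
Without step 1: final = m=7, y=0 (different)
Without step 2: final = m=-1, y=-1 (different)
Without step 3: final = m=0, y=0 (same)
Without step 4: final = m=0, y=7 (different)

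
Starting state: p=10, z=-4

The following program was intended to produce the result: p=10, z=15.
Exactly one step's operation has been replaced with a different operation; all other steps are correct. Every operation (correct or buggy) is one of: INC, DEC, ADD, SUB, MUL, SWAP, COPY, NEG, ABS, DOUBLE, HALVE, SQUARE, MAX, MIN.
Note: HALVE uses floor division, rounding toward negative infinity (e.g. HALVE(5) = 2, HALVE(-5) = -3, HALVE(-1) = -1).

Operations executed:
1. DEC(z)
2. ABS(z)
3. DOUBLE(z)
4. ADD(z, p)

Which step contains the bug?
Step 3

Trace with buggy code:
Initial: p=10, z=-4
After step 1: p=10, z=-5
After step 2: p=10, z=5
After step 3: p=10, z=10
After step 4: p=10, z=20
Actual final p=10, z=20 ≠ expected p=10, z=15.
Step 3 is the only position where a single-operation replacement can produce the expected result.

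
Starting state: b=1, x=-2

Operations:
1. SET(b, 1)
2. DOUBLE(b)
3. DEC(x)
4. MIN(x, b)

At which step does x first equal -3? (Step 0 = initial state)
Step 3

Tracing x:
Initial: x = -2
After step 1: x = -2
After step 2: x = -2
After step 3: x = -3 ← first occurrence
After step 4: x = -3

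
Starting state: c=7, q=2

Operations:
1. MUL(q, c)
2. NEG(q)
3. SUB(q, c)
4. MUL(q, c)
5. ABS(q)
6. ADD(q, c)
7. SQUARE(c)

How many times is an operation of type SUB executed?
1

Counting SUB operations:
Step 3: SUB(q, c) ← SUB
Total: 1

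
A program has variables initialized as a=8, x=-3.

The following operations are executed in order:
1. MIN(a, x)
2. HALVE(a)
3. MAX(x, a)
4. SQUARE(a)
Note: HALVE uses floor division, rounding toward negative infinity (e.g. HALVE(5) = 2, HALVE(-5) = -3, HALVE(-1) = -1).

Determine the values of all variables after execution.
{a: 4, x: -2}

Step-by-step execution:
Initial: a=8, x=-3
After step 1 (MIN(a, x)): a=-3, x=-3
After step 2 (HALVE(a)): a=-2, x=-3
After step 3 (MAX(x, a)): a=-2, x=-2
After step 4 (SQUARE(a)): a=4, x=-2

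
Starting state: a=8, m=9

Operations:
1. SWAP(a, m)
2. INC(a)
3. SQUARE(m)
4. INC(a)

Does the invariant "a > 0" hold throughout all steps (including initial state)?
Yes

The invariant holds at every step.

State at each step:
Initial: a=8, m=9
After step 1: a=9, m=8
After step 2: a=10, m=8
After step 3: a=10, m=64
After step 4: a=11, m=64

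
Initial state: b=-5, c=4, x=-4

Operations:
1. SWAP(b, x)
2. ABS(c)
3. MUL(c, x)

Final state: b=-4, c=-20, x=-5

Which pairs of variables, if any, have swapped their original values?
(x, b)

Comparing initial and final values:
c: 4 → -20
x: -4 → -5
b: -5 → -4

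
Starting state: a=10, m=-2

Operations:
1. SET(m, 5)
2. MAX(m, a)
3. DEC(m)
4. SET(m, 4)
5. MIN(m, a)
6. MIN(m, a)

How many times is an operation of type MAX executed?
1

Counting MAX operations:
Step 2: MAX(m, a) ← MAX
Total: 1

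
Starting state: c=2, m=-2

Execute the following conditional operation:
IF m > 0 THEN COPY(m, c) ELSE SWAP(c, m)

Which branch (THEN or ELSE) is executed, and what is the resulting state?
Branch: ELSE, Final state: c=-2, m=2

Evaluating condition: m > 0
m = -2
Condition is False, so ELSE branch executes
After SWAP(c, m): c=-2, m=2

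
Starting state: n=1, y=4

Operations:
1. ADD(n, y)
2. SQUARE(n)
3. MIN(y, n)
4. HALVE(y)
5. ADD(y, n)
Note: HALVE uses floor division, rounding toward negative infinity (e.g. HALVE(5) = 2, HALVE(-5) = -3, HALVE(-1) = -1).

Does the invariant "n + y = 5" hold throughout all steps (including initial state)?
No, violated after step 1

The invariant is violated after step 1.

State at each step:
Initial: n=1, y=4
After step 1: n=5, y=4
After step 2: n=25, y=4
After step 3: n=25, y=4
After step 4: n=25, y=2
After step 5: n=25, y=27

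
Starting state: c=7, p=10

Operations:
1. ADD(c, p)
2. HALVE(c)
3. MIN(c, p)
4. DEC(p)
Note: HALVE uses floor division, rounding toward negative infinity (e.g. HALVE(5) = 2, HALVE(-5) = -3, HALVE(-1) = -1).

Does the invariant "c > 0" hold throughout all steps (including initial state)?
Yes

The invariant holds at every step.

State at each step:
Initial: c=7, p=10
After step 1: c=17, p=10
After step 2: c=8, p=10
After step 3: c=8, p=10
After step 4: c=8, p=9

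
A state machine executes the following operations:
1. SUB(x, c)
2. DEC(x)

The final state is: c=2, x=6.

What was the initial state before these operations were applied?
c=2, x=9

Working backwards:
Final state: c=2, x=6
Before step 2 (DEC(x)): c=2, x=7
Before step 1 (SUB(x, c)): c=2, x=9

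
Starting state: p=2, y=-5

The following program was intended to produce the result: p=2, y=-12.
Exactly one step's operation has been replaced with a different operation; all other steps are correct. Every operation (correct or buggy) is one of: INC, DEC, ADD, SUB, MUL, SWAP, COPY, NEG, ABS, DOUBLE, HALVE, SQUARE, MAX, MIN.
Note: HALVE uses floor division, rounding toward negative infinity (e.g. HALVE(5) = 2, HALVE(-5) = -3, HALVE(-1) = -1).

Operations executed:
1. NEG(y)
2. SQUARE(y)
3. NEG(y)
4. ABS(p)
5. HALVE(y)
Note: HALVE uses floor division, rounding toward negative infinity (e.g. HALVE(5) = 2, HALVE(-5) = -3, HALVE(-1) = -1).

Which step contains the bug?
Step 4

Trace with buggy code:
Initial: p=2, y=-5
After step 1: p=2, y=5
After step 2: p=2, y=25
After step 3: p=2, y=-25
After step 4: p=2, y=-25
After step 5: p=2, y=-13
Actual final p=2, y=-13 ≠ expected p=2, y=-12.
Step 4 is the only position where a single-operation replacement can produce the expected result.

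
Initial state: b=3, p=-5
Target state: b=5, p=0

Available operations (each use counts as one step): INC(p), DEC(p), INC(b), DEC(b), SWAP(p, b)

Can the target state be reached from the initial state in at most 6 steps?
No

The target state cannot be reached within 6 steps.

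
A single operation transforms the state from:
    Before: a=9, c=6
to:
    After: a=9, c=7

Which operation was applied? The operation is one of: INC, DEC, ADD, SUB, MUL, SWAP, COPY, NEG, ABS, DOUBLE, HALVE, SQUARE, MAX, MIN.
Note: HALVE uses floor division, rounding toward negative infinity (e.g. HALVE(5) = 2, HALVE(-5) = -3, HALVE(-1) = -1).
INC(c)

Analyzing the change:
Before: a=9, c=6
After: a=9, c=7
Variable c changed from 6 to 7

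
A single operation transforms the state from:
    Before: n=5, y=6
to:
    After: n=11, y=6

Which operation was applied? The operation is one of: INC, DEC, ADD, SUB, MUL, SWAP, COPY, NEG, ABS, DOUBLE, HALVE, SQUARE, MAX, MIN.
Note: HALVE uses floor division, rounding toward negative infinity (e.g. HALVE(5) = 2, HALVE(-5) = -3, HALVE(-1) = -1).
ADD(n, y)

Analyzing the change:
Before: n=5, y=6
After: n=11, y=6
Variable n changed from 5 to 11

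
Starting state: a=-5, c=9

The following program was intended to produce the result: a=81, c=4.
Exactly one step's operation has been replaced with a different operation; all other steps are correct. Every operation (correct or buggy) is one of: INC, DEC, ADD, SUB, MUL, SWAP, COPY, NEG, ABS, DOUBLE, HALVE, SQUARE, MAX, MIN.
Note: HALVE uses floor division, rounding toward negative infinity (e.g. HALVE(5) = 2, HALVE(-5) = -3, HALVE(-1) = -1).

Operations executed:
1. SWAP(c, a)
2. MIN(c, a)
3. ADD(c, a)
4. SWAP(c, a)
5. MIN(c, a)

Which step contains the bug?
Step 4

Trace with buggy code:
Initial: a=-5, c=9
After step 1: a=9, c=-5
After step 2: a=9, c=-5
After step 3: a=9, c=4
After step 4: a=4, c=9
After step 5: a=4, c=4
Actual final a=4, c=4 ≠ expected a=81, c=4.
Step 4 is the only position where a single-operation replacement can produce the expected result.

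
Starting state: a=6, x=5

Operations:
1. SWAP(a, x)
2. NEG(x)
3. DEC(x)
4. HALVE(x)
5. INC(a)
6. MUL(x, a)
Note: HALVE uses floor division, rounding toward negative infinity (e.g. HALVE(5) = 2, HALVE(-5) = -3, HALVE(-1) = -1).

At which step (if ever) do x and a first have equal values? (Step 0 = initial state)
Never

x and a never become equal during execution.

Comparing values at each step:
Initial: x=5, a=6
After step 1: x=6, a=5
After step 2: x=-6, a=5
After step 3: x=-7, a=5
After step 4: x=-4, a=5
After step 5: x=-4, a=6
After step 6: x=-24, a=6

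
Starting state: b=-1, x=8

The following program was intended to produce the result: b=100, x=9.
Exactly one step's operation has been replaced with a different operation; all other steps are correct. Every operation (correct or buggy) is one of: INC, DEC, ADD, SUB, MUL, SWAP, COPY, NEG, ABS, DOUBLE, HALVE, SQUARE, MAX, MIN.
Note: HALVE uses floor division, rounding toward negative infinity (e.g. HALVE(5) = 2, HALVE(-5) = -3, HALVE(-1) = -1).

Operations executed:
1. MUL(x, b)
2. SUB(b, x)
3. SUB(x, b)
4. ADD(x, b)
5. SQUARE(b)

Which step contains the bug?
Step 1

Trace with buggy code:
Initial: b=-1, x=8
After step 1: b=-1, x=-8
After step 2: b=7, x=-8
After step 3: b=7, x=-15
After step 4: b=7, x=-8
After step 5: b=49, x=-8
Actual final b=49, x=-8 ≠ expected b=100, x=9.
Step 1 is the only position where a single-operation replacement can produce the expected result.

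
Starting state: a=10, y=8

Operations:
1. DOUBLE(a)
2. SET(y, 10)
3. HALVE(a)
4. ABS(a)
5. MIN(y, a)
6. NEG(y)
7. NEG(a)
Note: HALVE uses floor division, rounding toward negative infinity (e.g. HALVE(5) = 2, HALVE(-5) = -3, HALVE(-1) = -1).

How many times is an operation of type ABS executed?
1

Counting ABS operations:
Step 4: ABS(a) ← ABS
Total: 1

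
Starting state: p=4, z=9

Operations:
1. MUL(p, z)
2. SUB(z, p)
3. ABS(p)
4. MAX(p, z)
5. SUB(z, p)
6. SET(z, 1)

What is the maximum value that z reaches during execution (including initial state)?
9

Values of z at each step:
Initial: z = 9 ← maximum
After step 1: z = 9
After step 2: z = -27
After step 3: z = -27
After step 4: z = -27
After step 5: z = -63
After step 6: z = 1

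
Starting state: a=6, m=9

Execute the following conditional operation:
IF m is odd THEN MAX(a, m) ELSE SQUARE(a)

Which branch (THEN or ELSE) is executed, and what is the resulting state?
Branch: THEN, Final state: a=9, m=9

Evaluating condition: m is odd
Condition is True, so THEN branch executes
After MAX(a, m): a=9, m=9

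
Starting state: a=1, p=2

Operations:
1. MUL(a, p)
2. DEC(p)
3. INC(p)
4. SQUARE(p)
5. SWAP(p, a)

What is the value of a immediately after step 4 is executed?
a = 2

Tracing a through execution:
Initial: a = 1
After step 1 (MUL(a, p)): a = 2
After step 2 (DEC(p)): a = 2
After step 3 (INC(p)): a = 2
After step 4 (SQUARE(p)): a = 2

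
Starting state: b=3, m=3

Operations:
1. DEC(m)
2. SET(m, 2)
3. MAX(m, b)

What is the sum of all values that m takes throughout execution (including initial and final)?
10

Values of m at each step:
Initial: m = 3
After step 1: m = 2
After step 2: m = 2
After step 3: m = 3
Sum = 3 + 2 + 2 + 3 = 10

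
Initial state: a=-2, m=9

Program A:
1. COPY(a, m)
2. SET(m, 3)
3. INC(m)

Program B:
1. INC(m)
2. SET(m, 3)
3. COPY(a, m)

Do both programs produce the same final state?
No

Program A final state: a=9, m=4
Program B final state: a=3, m=3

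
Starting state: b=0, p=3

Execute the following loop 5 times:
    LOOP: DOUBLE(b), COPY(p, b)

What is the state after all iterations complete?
b=0, p=0

Iteration trace:
Start: b=0, p=3
After iteration 1: b=0, p=0
After iteration 2: b=0, p=0
After iteration 3: b=0, p=0
After iteration 4: b=0, p=0
After iteration 5: b=0, p=0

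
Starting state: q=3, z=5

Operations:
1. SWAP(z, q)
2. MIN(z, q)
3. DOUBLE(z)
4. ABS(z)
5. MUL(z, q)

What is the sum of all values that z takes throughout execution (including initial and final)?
53

Values of z at each step:
Initial: z = 5
After step 1: z = 3
After step 2: z = 3
After step 3: z = 6
After step 4: z = 6
After step 5: z = 30
Sum = 5 + 3 + 3 + 6 + 6 + 30 = 53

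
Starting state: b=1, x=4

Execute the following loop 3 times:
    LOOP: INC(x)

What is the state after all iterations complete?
b=1, x=7

Iteration trace:
Start: b=1, x=4
After iteration 1: b=1, x=5
After iteration 2: b=1, x=6
After iteration 3: b=1, x=7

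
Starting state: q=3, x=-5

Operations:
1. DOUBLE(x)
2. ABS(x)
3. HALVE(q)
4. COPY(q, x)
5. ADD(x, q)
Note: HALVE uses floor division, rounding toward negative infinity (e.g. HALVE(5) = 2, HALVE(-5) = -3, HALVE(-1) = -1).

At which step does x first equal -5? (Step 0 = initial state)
Step 0

Tracing x:
Initial: x = -5 ← first occurrence
After step 1: x = -10
After step 2: x = 10
After step 3: x = 10
After step 4: x = 10
After step 5: x = 20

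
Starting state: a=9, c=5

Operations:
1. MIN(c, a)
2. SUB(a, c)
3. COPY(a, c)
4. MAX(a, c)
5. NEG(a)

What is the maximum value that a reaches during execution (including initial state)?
9

Values of a at each step:
Initial: a = 9 ← maximum
After step 1: a = 9
After step 2: a = 4
After step 3: a = 5
After step 4: a = 5
After step 5: a = -5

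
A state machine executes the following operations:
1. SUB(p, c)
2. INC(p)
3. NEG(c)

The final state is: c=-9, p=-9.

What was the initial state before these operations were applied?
c=9, p=-1

Working backwards:
Final state: c=-9, p=-9
Before step 3 (NEG(c)): c=9, p=-9
Before step 2 (INC(p)): c=9, p=-10
Before step 1 (SUB(p, c)): c=9, p=-1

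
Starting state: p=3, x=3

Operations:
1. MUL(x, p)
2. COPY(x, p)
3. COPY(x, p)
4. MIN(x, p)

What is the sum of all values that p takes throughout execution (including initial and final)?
15

Values of p at each step:
Initial: p = 3
After step 1: p = 3
After step 2: p = 3
After step 3: p = 3
After step 4: p = 3
Sum = 3 + 3 + 3 + 3 + 3 = 15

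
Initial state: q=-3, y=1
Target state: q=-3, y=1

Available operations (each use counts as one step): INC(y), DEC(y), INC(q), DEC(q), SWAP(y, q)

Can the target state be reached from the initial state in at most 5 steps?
Yes

Path (0 steps): 0 steps (already at target)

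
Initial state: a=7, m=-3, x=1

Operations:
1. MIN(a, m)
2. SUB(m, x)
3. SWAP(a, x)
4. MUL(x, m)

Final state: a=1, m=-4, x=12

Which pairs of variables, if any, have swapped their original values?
None

Comparing initial and final values:
x: 1 → 12
a: 7 → 1
m: -3 → -4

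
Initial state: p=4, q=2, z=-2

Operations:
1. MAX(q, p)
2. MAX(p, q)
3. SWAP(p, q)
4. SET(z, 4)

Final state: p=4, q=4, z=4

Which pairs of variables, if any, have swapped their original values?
None

Comparing initial and final values:
p: 4 → 4
z: -2 → 4
q: 2 → 4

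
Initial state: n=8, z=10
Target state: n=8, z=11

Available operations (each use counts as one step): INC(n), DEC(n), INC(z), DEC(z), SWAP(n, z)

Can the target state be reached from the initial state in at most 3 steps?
Yes

Path (1 step): INC(z)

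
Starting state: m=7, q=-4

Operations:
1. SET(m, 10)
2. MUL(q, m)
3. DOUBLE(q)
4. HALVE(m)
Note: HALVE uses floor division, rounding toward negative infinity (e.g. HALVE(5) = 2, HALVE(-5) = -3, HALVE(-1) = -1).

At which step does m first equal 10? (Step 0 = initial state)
Step 1

Tracing m:
Initial: m = 7
After step 1: m = 10 ← first occurrence
After step 2: m = 10
After step 3: m = 10
After step 4: m = 5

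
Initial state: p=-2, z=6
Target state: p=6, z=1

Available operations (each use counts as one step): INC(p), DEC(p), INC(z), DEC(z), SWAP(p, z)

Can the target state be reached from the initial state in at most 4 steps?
Yes

Path (4 steps): INC(p) → INC(p) → INC(p) → SWAP(p, z)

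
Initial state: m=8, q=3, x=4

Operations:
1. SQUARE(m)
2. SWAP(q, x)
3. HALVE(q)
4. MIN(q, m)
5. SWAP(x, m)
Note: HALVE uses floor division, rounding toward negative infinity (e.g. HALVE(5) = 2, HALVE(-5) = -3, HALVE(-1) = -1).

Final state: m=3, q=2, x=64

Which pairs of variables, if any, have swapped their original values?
None

Comparing initial and final values:
q: 3 → 2
x: 4 → 64
m: 8 → 3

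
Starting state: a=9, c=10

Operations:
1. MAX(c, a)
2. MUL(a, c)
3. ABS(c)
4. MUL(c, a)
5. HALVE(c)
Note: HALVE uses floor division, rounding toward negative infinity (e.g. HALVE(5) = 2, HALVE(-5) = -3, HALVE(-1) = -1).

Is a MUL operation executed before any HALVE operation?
Yes

First MUL: step 2
First HALVE: step 5
Since 2 < 5, MUL comes first.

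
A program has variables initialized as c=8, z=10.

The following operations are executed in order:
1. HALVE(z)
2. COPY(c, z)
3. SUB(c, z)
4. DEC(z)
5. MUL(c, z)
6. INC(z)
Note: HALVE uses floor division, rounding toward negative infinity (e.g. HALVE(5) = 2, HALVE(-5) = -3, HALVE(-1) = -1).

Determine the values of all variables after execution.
{c: 0, z: 5}

Step-by-step execution:
Initial: c=8, z=10
After step 1 (HALVE(z)): c=8, z=5
After step 2 (COPY(c, z)): c=5, z=5
After step 3 (SUB(c, z)): c=0, z=5
After step 4 (DEC(z)): c=0, z=4
After step 5 (MUL(c, z)): c=0, z=4
After step 6 (INC(z)): c=0, z=5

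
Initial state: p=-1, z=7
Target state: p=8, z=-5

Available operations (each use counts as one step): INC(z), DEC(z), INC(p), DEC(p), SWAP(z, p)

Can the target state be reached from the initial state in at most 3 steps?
No

The target state cannot be reached within 3 steps.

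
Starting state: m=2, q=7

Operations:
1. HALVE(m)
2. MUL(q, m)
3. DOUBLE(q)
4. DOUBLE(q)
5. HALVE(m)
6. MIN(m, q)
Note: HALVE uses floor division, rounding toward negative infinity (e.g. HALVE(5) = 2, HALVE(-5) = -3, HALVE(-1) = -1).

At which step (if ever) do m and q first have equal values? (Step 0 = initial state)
Never

m and q never become equal during execution.

Comparing values at each step:
Initial: m=2, q=7
After step 1: m=1, q=7
After step 2: m=1, q=7
After step 3: m=1, q=14
After step 4: m=1, q=28
After step 5: m=0, q=28
After step 6: m=0, q=28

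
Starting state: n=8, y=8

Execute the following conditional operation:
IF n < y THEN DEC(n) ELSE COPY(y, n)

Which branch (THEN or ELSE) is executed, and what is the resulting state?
Branch: ELSE, Final state: n=8, y=8

Evaluating condition: n < y
n = 8, y = 8
Condition is False, so ELSE branch executes
After COPY(y, n): n=8, y=8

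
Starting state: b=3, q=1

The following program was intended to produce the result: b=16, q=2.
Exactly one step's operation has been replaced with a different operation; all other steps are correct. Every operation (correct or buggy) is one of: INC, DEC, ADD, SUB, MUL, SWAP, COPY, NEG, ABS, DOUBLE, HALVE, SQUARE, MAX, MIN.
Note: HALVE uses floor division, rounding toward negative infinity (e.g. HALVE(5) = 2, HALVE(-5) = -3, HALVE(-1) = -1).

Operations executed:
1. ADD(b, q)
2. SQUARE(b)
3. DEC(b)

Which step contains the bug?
Step 3

Trace with buggy code:
Initial: b=3, q=1
After step 1: b=4, q=1
After step 2: b=16, q=1
After step 3: b=15, q=1
Actual final b=15, q=1 ≠ expected b=16, q=2.
Step 3 is the only position where a single-operation replacement can produce the expected result.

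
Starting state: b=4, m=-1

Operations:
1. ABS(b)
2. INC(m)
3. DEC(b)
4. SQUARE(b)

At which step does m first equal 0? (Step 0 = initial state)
Step 2

Tracing m:
Initial: m = -1
After step 1: m = -1
After step 2: m = 0 ← first occurrence
After step 3: m = 0
After step 4: m = 0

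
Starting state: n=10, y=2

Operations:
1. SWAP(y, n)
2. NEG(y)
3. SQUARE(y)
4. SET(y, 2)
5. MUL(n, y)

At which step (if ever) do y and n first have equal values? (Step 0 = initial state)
Step 4

y and n first become equal after step 4.

Comparing values at each step:
Initial: y=2, n=10
After step 1: y=10, n=2
After step 2: y=-10, n=2
After step 3: y=100, n=2
After step 4: y=2, n=2 ← equal!
After step 5: y=2, n=4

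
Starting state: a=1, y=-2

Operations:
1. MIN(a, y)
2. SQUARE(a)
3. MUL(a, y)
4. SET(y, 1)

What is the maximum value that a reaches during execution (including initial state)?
4

Values of a at each step:
Initial: a = 1
After step 1: a = -2
After step 2: a = 4 ← maximum
After step 3: a = -8
After step 4: a = -8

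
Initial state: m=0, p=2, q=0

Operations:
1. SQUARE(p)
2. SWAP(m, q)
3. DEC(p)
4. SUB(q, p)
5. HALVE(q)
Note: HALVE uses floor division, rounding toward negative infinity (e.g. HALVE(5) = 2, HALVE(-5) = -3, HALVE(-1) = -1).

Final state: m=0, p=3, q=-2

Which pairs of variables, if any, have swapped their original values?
None

Comparing initial and final values:
m: 0 → 0
p: 2 → 3
q: 0 → -2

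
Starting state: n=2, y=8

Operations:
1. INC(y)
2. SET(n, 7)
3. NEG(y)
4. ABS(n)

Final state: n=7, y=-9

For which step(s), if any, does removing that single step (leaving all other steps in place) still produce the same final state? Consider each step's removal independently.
Step(s) 4

Testing removal of each single step:
Without step 1: final = n=7, y=-8 (different)
Without step 2: final = n=2, y=-9 (different)
Without step 3: final = n=7, y=9 (different)
Without step 4: final = n=7, y=-9 (same)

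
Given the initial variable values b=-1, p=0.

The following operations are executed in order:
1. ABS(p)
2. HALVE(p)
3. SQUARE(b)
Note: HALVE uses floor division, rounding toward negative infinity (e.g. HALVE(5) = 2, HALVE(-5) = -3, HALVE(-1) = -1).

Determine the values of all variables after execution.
{b: 1, p: 0}

Step-by-step execution:
Initial: b=-1, p=0
After step 1 (ABS(p)): b=-1, p=0
After step 2 (HALVE(p)): b=-1, p=0
After step 3 (SQUARE(b)): b=1, p=0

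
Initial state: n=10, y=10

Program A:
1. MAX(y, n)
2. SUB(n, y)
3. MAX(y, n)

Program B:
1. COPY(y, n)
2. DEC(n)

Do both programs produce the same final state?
No

Program A final state: n=0, y=10
Program B final state: n=9, y=10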